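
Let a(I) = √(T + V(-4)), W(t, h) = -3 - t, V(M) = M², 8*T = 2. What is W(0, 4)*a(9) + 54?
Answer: 54 - 3*√65/2 ≈ 41.907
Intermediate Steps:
T = ¼ (T = (⅛)*2 = ¼ ≈ 0.25000)
a(I) = √65/2 (a(I) = √(¼ + (-4)²) = √(¼ + 16) = √(65/4) = √65/2)
W(0, 4)*a(9) + 54 = (-3 - 1*0)*(√65/2) + 54 = (-3 + 0)*(√65/2) + 54 = -3*√65/2 + 54 = 54 - 3*√65/2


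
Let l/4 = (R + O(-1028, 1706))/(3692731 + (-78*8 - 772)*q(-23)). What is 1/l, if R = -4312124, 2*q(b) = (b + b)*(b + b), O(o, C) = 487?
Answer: -201433/1567868 ≈ -0.12848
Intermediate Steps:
q(b) = 2*b² (q(b) = ((b + b)*(b + b))/2 = ((2*b)*(2*b))/2 = (4*b²)/2 = 2*b²)
l = -1567868/201433 (l = 4*((-4312124 + 487)/(3692731 + (-78*8 - 772)*(2*(-23)²))) = 4*(-4311637/(3692731 + (-624 - 772)*(2*529))) = 4*(-4311637/(3692731 - 1396*1058)) = 4*(-4311637/(3692731 - 1476968)) = 4*(-4311637/2215763) = 4*(-4311637*1/2215763) = 4*(-391967/201433) = -1567868/201433 ≈ -7.7836)
1/l = 1/(-1567868/201433) = -201433/1567868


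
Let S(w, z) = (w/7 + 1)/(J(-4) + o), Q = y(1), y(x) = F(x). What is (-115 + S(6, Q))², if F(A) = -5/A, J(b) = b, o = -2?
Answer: 23454649/1764 ≈ 13296.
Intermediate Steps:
y(x) = -5/x
Q = -5 (Q = -5/1 = -5*1 = -5)
S(w, z) = -⅙ - w/42 (S(w, z) = (w/7 + 1)/(-4 - 2) = (w*(⅐) + 1)/(-6) = (w/7 + 1)*(-⅙) = (1 + w/7)*(-⅙) = -⅙ - w/42)
(-115 + S(6, Q))² = (-115 + (-⅙ - 1/42*6))² = (-115 + (-⅙ - ⅐))² = (-115 - 13/42)² = (-4843/42)² = 23454649/1764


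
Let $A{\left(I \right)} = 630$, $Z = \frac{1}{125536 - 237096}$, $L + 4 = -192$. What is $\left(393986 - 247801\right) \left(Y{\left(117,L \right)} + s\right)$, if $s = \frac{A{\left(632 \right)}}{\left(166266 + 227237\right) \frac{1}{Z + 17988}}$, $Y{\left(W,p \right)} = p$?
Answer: $- \frac{107299719122348935}{4389919468} \approx -2.4442 \cdot 10^{7}$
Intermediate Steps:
$L = -196$ ($L = -4 - 192 = -196$)
$Z = - \frac{1}{111560}$ ($Z = \frac{1}{-111560} = - \frac{1}{111560} \approx -8.9638 \cdot 10^{-6}$)
$s = \frac{126424700577}{4389919468}$ ($s = \frac{630}{\left(166266 + 227237\right) \frac{1}{- \frac{1}{111560} + 17988}} = \frac{630}{393503 \frac{1}{\frac{2006741279}{111560}}} = \frac{630}{393503 \cdot \frac{111560}{2006741279}} = \frac{630}{\frac{43899194680}{2006741279}} = 630 \cdot \frac{2006741279}{43899194680} = \frac{126424700577}{4389919468} \approx 28.799$)
$\left(393986 - 247801\right) \left(Y{\left(117,L \right)} + s\right) = \left(393986 - 247801\right) \left(-196 + \frac{126424700577}{4389919468}\right) = 146185 \left(- \frac{733999515151}{4389919468}\right) = - \frac{107299719122348935}{4389919468}$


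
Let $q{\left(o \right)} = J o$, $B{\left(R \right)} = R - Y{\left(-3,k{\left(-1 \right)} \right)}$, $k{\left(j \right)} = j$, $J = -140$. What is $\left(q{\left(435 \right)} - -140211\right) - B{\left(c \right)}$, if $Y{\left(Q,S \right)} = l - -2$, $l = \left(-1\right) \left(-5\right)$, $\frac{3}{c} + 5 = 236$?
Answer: $\frac{6107485}{77} \approx 79318.0$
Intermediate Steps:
$c = \frac{1}{77}$ ($c = \frac{3}{-5 + 236} = \frac{3}{231} = 3 \cdot \frac{1}{231} = \frac{1}{77} \approx 0.012987$)
$l = 5$
$Y{\left(Q,S \right)} = 7$ ($Y{\left(Q,S \right)} = 5 - -2 = 5 + 2 = 7$)
$B{\left(R \right)} = -7 + R$ ($B{\left(R \right)} = R - 7 = -7 + R$)
$q{\left(o \right)} = - 140 o$
$\left(q{\left(435 \right)} - -140211\right) - B{\left(c \right)} = \left(\left(-140\right) 435 - -140211\right) - \left(-7 + \frac{1}{77}\right) = \left(-60900 + 140211\right) - - \frac{538}{77} = 79311 + \frac{538}{77} = \frac{6107485}{77}$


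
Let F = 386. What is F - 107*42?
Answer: -4108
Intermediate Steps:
F - 107*42 = 386 - 107*42 = 386 - 4494 = -4108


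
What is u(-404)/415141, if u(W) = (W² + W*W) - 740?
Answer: 325692/415141 ≈ 0.78453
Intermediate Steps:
u(W) = -740 + 2*W² (u(W) = (W² + W²) - 740 = 2*W² - 740 = -740 + 2*W²)
u(-404)/415141 = (-740 + 2*(-404)²)/415141 = (-740 + 2*163216)*(1/415141) = (-740 + 326432)*(1/415141) = 325692*(1/415141) = 325692/415141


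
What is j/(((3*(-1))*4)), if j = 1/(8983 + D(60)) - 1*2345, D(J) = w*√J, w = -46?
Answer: 94465188761/483403974 - 23*√15/241701987 ≈ 195.42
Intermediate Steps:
D(J) = -46*√J
j = -2345 + 1/(8983 - 92*√15) (j = 1/(8983 - 92*√15) - 1*2345 = 1/(8983 - 92*√15) - 2345 = -2345 + 1/(8983 - 92*√15) ≈ -2345.0)
j/(((3*(-1))*4)) = (-188930377522/80567329 + 92*√15/80567329)/(((3*(-1))*4)) = (-188930377522/80567329 + 92*√15/80567329)/((-3*4)) = (-188930377522/80567329 + 92*√15/80567329)/(-12) = -(-188930377522/80567329 + 92*√15/80567329)/12 = 94465188761/483403974 - 23*√15/241701987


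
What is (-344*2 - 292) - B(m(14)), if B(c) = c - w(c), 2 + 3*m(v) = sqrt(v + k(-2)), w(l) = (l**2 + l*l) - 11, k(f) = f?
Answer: -8881/9 - 22*sqrt(3)/9 ≈ -991.01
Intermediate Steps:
w(l) = -11 + 2*l**2 (w(l) = (l**2 + l**2) - 11 = 2*l**2 - 11 = -11 + 2*l**2)
m(v) = -2/3 + sqrt(-2 + v)/3 (m(v) = -2/3 + sqrt(v - 2)/3 = -2/3 + sqrt(-2 + v)/3)
B(c) = 11 + c - 2*c**2 (B(c) = c - (-11 + 2*c**2) = c + (11 - 2*c**2) = 11 + c - 2*c**2)
(-344*2 - 292) - B(m(14)) = (-344*2 - 292) - (11 + (-2/3 + sqrt(-2 + 14)/3) - 2*(-2/3 + sqrt(-2 + 14)/3)**2) = (-688 - 292) - (11 + (-2/3 + sqrt(12)/3) - 2*(-2/3 + sqrt(12)/3)**2) = -980 - (11 + (-2/3 + (2*sqrt(3))/3) - 2*(-2/3 + (2*sqrt(3))/3)**2) = -980 - (11 + (-2/3 + 2*sqrt(3)/3) - 2*(-2/3 + 2*sqrt(3)/3)**2) = -980 - (31/3 - 2*(-2/3 + 2*sqrt(3)/3)**2 + 2*sqrt(3)/3) = -980 + (-31/3 + 2*(-2/3 + 2*sqrt(3)/3)**2 - 2*sqrt(3)/3) = -2971/3 + 2*(-2/3 + 2*sqrt(3)/3)**2 - 2*sqrt(3)/3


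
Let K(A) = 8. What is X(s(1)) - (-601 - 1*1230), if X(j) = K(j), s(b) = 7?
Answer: 1839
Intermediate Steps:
X(j) = 8
X(s(1)) - (-601 - 1*1230) = 8 - (-601 - 1*1230) = 8 - (-601 - 1230) = 8 - 1*(-1831) = 8 + 1831 = 1839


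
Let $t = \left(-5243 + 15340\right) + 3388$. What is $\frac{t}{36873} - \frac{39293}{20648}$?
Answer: $- \frac{390137503}{253784568} \approx -1.5373$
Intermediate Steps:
$t = 13485$ ($t = 10097 + 3388 = 13485$)
$\frac{t}{36873} - \frac{39293}{20648} = \frac{13485}{36873} - \frac{39293}{20648} = 13485 \cdot \frac{1}{36873} - \frac{39293}{20648} = \frac{4495}{12291} - \frac{39293}{20648} = - \frac{390137503}{253784568}$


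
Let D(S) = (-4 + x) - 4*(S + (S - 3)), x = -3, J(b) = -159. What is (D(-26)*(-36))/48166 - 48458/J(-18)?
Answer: 1166404408/3829197 ≈ 304.61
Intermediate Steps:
D(S) = 5 - 8*S (D(S) = (-4 - 3) - 4*(S + (S - 3)) = -7 - 4*(S + (-3 + S)) = -7 - 4*(-3 + 2*S) = -7 + (12 - 8*S) = 5 - 8*S)
(D(-26)*(-36))/48166 - 48458/J(-18) = ((5 - 8*(-26))*(-36))/48166 - 48458/(-159) = ((5 + 208)*(-36))*(1/48166) - 48458*(-1/159) = (213*(-36))*(1/48166) + 48458/159 = -7668*1/48166 + 48458/159 = -3834/24083 + 48458/159 = 1166404408/3829197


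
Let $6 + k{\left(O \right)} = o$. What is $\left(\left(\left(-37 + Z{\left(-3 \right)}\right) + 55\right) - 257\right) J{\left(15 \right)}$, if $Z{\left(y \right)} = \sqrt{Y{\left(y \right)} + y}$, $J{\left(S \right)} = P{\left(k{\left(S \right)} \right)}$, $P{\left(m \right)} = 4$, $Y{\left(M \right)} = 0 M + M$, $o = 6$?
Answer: $-956 + 4 i \sqrt{6} \approx -956.0 + 9.798 i$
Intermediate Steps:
$k{\left(O \right)} = 0$ ($k{\left(O \right)} = -6 + 6 = 0$)
$Y{\left(M \right)} = M$ ($Y{\left(M \right)} = 0 + M = M$)
$J{\left(S \right)} = 4$
$Z{\left(y \right)} = \sqrt{2} \sqrt{y}$ ($Z{\left(y \right)} = \sqrt{y + y} = \sqrt{2 y} = \sqrt{2} \sqrt{y}$)
$\left(\left(\left(-37 + Z{\left(-3 \right)}\right) + 55\right) - 257\right) J{\left(15 \right)} = \left(\left(\left(-37 + \sqrt{2} \sqrt{-3}\right) + 55\right) - 257\right) 4 = \left(\left(\left(-37 + \sqrt{2} i \sqrt{3}\right) + 55\right) - 257\right) 4 = \left(\left(\left(-37 + i \sqrt{6}\right) + 55\right) - 257\right) 4 = \left(\left(18 + i \sqrt{6}\right) - 257\right) 4 = \left(-239 + i \sqrt{6}\right) 4 = -956 + 4 i \sqrt{6}$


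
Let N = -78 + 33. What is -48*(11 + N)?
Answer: 1632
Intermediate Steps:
N = -45
-48*(11 + N) = -48*(11 - 45) = -48*(-34) = 1632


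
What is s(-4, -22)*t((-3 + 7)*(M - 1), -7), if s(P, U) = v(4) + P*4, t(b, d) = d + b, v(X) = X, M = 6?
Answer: -156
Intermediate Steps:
t(b, d) = b + d
s(P, U) = 4 + 4*P (s(P, U) = 4 + P*4 = 4 + 4*P)
s(-4, -22)*t((-3 + 7)*(M - 1), -7) = (4 + 4*(-4))*((-3 + 7)*(6 - 1) - 7) = (4 - 16)*(4*5 - 7) = -12*(20 - 7) = -12*13 = -156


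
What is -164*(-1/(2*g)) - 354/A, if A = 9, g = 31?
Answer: -3412/93 ≈ -36.688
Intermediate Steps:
-164*(-1/(2*g)) - 354/A = -164/((-2*31)) - 354/9 = -164/(-62) - 354*⅑ = -164*(-1/62) - 118/3 = 82/31 - 118/3 = -3412/93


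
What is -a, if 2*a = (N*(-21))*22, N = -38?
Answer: -8778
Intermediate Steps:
a = 8778 (a = (-38*(-21)*22)/2 = (798*22)/2 = (1/2)*17556 = 8778)
-a = -1*8778 = -8778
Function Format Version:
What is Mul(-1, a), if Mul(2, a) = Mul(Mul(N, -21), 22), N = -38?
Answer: -8778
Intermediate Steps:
a = 8778 (a = Mul(Rational(1, 2), Mul(Mul(-38, -21), 22)) = Mul(Rational(1, 2), Mul(798, 22)) = Mul(Rational(1, 2), 17556) = 8778)
Mul(-1, a) = Mul(-1, 8778) = -8778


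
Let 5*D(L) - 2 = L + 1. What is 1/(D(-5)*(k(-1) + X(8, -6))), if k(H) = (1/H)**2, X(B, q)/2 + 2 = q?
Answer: 1/6 ≈ 0.16667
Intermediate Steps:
X(B, q) = -4 + 2*q
D(L) = 3/5 + L/5 (D(L) = 2/5 + (L + 1)/5 = 2/5 + (1 + L)/5 = 2/5 + (1/5 + L/5) = 3/5 + L/5)
k(H) = H**(-2)
1/(D(-5)*(k(-1) + X(8, -6))) = 1/((3/5 + (1/5)*(-5))*((-1)**(-2) + (-4 + 2*(-6)))) = 1/((3/5 - 1)*(1 + (-4 - 12))) = 1/(-2*(1 - 16)/5) = 1/(-2/5*(-15)) = 1/6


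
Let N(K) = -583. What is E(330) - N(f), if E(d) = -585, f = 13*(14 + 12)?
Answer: -2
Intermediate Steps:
f = 338 (f = 13*26 = 338)
E(330) - N(f) = -585 - 1*(-583) = -585 + 583 = -2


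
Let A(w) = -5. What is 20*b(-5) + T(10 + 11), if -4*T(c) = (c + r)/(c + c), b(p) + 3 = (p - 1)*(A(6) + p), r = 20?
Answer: 191479/168 ≈ 1139.8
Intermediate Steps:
b(p) = -3 + (-1 + p)*(-5 + p) (b(p) = -3 + (p - 1)*(-5 + p) = -3 + (-1 + p)*(-5 + p))
T(c) = -(20 + c)/(8*c) (T(c) = -(c + 20)/(4*(c + c)) = -(20 + c)/(4*(2*c)) = -(20 + c)*1/(2*c)/4 = -(20 + c)/(8*c))
20*b(-5) + T(10 + 11) = 20*(2 + (-5)² - 6*(-5)) + (-20 - (10 + 11))/(8*(10 + 11)) = 20*(2 + 25 + 30) + (⅛)*(-20 - 1*21)/21 = 20*57 + (⅛)*(1/21)*(-20 - 21) = 1140 + (⅛)*(1/21)*(-41) = 1140 - 41/168 = 191479/168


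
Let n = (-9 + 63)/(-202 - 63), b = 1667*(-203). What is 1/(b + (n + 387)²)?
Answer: -70225/13257755224 ≈ -5.2969e-6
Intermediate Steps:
b = -338401
n = -54/265 (n = 54/(-265) = 54*(-1/265) = -54/265 ≈ -0.20377)
1/(b + (n + 387)²) = 1/(-338401 + (-54/265 + 387)²) = 1/(-338401 + (102501/265)²) = 1/(-338401 + 10506455001/70225) = 1/(-13257755224/70225) = -70225/13257755224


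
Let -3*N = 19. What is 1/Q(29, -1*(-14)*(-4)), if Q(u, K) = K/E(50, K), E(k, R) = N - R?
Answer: -149/168 ≈ -0.88690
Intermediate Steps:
N = -19/3 (N = -⅓*19 = -19/3 ≈ -6.3333)
E(k, R) = -19/3 - R
Q(u, K) = K/(-19/3 - K)
1/Q(29, -1*(-14)*(-4)) = 1/(-3*-1*(-14)*(-4)/(19 + 3*(-1*(-14)*(-4)))) = 1/(-3*14*(-4)/(19 + 3*(14*(-4)))) = 1/(-3*(-56)/(19 + 3*(-56))) = 1/(-3*(-56)/(19 - 168)) = 1/(-3*(-56)/(-149)) = 1/(-3*(-56)*(-1/149)) = 1/(-168/149) = -149/168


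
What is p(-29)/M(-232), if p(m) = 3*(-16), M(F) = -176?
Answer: 3/11 ≈ 0.27273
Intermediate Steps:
p(m) = -48
p(-29)/M(-232) = -48/(-176) = -48*(-1/176) = 3/11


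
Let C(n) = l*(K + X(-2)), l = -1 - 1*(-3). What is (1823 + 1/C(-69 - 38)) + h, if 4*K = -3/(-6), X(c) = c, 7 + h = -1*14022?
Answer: -183094/15 ≈ -12206.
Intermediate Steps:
h = -14029 (h = -7 - 1*14022 = -7 - 14022 = -14029)
l = 2 (l = -1 + 3 = 2)
K = 1/8 (K = (-3/(-6))/4 = (-3*(-1/6))/4 = (1/4)*(1/2) = 1/8 ≈ 0.12500)
C(n) = -15/4 (C(n) = 2*(1/8 - 2) = 2*(-15/8) = -15/4)
(1823 + 1/C(-69 - 38)) + h = (1823 + 1/(-15/4)) - 14029 = (1823 - 4/15) - 14029 = 27341/15 - 14029 = -183094/15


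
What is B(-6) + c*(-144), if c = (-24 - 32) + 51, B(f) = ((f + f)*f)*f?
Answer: 288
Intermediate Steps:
B(f) = 2*f³ (B(f) = ((2*f)*f)*f = (2*f²)*f = 2*f³)
c = -5 (c = -56 + 51 = -5)
B(-6) + c*(-144) = 2*(-6)³ - 5*(-144) = 2*(-216) + 720 = -432 + 720 = 288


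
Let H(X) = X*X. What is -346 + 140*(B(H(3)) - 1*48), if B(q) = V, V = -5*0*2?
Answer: -7066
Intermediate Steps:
H(X) = X²
V = 0 (V = 0*2 = 0)
B(q) = 0
-346 + 140*(B(H(3)) - 1*48) = -346 + 140*(0 - 1*48) = -346 + 140*(0 - 48) = -346 + 140*(-48) = -346 - 6720 = -7066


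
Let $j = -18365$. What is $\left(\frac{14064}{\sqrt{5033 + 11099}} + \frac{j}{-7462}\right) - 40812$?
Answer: $- \frac{304520779}{7462} + \frac{7032 \sqrt{4033}}{4033} \approx -40699.0$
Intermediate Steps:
$\left(\frac{14064}{\sqrt{5033 + 11099}} + \frac{j}{-7462}\right) - 40812 = \left(\frac{14064}{\sqrt{5033 + 11099}} - \frac{18365}{-7462}\right) - 40812 = \left(\frac{14064}{\sqrt{16132}} - - \frac{18365}{7462}\right) - 40812 = \left(\frac{14064}{2 \sqrt{4033}} + \frac{18365}{7462}\right) - 40812 = \left(14064 \frac{\sqrt{4033}}{8066} + \frac{18365}{7462}\right) - 40812 = \left(\frac{7032 \sqrt{4033}}{4033} + \frac{18365}{7462}\right) - 40812 = \left(\frac{18365}{7462} + \frac{7032 \sqrt{4033}}{4033}\right) - 40812 = - \frac{304520779}{7462} + \frac{7032 \sqrt{4033}}{4033}$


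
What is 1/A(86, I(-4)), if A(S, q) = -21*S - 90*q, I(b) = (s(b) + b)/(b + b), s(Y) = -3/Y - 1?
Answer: -16/29661 ≈ -0.00053943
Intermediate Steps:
s(Y) = -1 - 3/Y
I(b) = (b + (-3 - b)/b)/(2*b) (I(b) = ((-3 - b)/b + b)/(b + b) = (b + (-3 - b)/b)/((2*b)) = (b + (-3 - b)/b)*(1/(2*b)) = (b + (-3 - b)/b)/(2*b))
A(S, q) = -90*q - 21*S
1/A(86, I(-4)) = 1/(-45*(-3 + (-4)² - 1*(-4))/(-4)² - 21*86) = 1/(-45*(-3 + 16 + 4)/16 - 1806) = 1/(-45*17/16 - 1806) = 1/(-90*17/32 - 1806) = 1/(-765/16 - 1806) = 1/(-29661/16) = -16/29661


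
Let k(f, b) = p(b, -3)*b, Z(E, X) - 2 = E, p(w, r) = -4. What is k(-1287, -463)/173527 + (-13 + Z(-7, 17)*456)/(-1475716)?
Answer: 3130923443/256076570332 ≈ 0.012227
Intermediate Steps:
Z(E, X) = 2 + E
k(f, b) = -4*b
k(-1287, -463)/173527 + (-13 + Z(-7, 17)*456)/(-1475716) = -4*(-463)/173527 + (-13 + (2 - 7)*456)/(-1475716) = 1852*(1/173527) + (-13 - 5*456)*(-1/1475716) = 1852/173527 + (-13 - 2280)*(-1/1475716) = 1852/173527 - 2293*(-1/1475716) = 1852/173527 + 2293/1475716 = 3130923443/256076570332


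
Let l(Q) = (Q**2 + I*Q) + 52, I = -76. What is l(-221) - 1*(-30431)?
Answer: 96120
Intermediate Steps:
l(Q) = 52 + Q**2 - 76*Q (l(Q) = (Q**2 - 76*Q) + 52 = 52 + Q**2 - 76*Q)
l(-221) - 1*(-30431) = (52 + (-221)**2 - 76*(-221)) - 1*(-30431) = (52 + 48841 + 16796) + 30431 = 65689 + 30431 = 96120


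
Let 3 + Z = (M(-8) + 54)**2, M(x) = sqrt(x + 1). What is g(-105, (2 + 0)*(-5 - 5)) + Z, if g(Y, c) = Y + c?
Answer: 2781 + 108*I*sqrt(7) ≈ 2781.0 + 285.74*I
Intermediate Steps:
M(x) = sqrt(1 + x)
Z = -3 + (54 + I*sqrt(7))**2 (Z = -3 + (sqrt(1 - 8) + 54)**2 = -3 + (sqrt(-7) + 54)**2 = -3 + (I*sqrt(7) + 54)**2 = -3 + (54 + I*sqrt(7))**2 ≈ 2906.0 + 285.74*I)
g(-105, (2 + 0)*(-5 - 5)) + Z = (-105 + (2 + 0)*(-5 - 5)) + (2906 + 108*I*sqrt(7)) = (-105 + 2*(-10)) + (2906 + 108*I*sqrt(7)) = (-105 - 20) + (2906 + 108*I*sqrt(7)) = -125 + (2906 + 108*I*sqrt(7)) = 2781 + 108*I*sqrt(7)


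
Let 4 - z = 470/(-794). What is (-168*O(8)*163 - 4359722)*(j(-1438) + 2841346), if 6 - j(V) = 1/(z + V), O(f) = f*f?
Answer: -9883025328989660754/569063 ≈ -1.7367e+13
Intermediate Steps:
O(f) = f**2
z = 1823/397 (z = 4 - 470/(-794) = 4 - 470*(-1)/794 = 4 - 1*(-235/397) = 4 + 235/397 = 1823/397 ≈ 4.5919)
j(V) = 6 - 1/(1823/397 + V)
(-168*O(8)*163 - 4359722)*(j(-1438) + 2841346) = (-168*8**2*163 - 4359722)*((10541 + 2382*(-1438))/(1823 + 397*(-1438)) + 2841346) = (-168*64*163 - 4359722)*((10541 - 3425316)/(1823 - 570886) + 2841346) = (-10752*163 - 4359722)*(-3414775/(-569063) + 2841346) = (-1752576 - 4359722)*(-1/569063*(-3414775) + 2841346) = -6112298*(3414775/569063 + 2841346) = -6112298*1616908293573/569063 = -9883025328989660754/569063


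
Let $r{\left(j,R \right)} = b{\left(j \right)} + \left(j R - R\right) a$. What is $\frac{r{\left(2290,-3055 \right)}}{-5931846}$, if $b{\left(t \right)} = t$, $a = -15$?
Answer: $- \frac{104895715}{5931846} \approx -17.683$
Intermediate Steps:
$r{\left(j,R \right)} = j + 15 R - 15 R j$ ($r{\left(j,R \right)} = j + \left(j R - R\right) \left(-15\right) = j + \left(R j - R\right) \left(-15\right) = j + \left(- R + R j\right) \left(-15\right) = j - \left(- 15 R + 15 R j\right) = j + 15 R - 15 R j$)
$\frac{r{\left(2290,-3055 \right)}}{-5931846} = \frac{2290 + 15 \left(-3055\right) - \left(-45825\right) 2290}{-5931846} = \left(2290 - 45825 + 104939250\right) \left(- \frac{1}{5931846}\right) = 104895715 \left(- \frac{1}{5931846}\right) = - \frac{104895715}{5931846}$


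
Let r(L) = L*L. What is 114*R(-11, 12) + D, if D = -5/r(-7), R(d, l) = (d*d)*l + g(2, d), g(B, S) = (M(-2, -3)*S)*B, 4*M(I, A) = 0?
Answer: 8110867/49 ≈ 1.6553e+5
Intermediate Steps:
M(I, A) = 0 (M(I, A) = (¼)*0 = 0)
g(B, S) = 0 (g(B, S) = (0*S)*B = 0*B = 0)
R(d, l) = l*d² (R(d, l) = (d*d)*l + 0 = d²*l + 0 = l*d² + 0 = l*d²)
r(L) = L²
D = -5/49 (D = -5/((-7)²) = -5/49 ≈ -0.10204)
114*R(-11, 12) + D = 114*(12*(-11)²) - 5/49 = 114*(12*121) - 5/49 = 114*1452 - 5/49 = 165528 - 5/49 = 8110867/49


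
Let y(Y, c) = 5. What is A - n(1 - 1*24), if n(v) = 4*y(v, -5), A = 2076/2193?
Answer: -13928/731 ≈ -19.053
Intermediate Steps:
A = 692/731 (A = 2076*(1/2193) = 692/731 ≈ 0.94665)
n(v) = 20 (n(v) = 4*5 = 20)
A - n(1 - 1*24) = 692/731 - 1*20 = 692/731 - 20 = -13928/731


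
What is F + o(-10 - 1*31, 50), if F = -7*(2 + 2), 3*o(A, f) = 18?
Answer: -22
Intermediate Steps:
o(A, f) = 6 (o(A, f) = (⅓)*18 = 6)
F = -28 (F = -7*4 = -28)
F + o(-10 - 1*31, 50) = -28 + 6 = -22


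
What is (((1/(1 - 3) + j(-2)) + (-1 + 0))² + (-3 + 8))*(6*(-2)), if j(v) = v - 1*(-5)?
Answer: -87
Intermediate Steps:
j(v) = 5 + v (j(v) = v + 5 = 5 + v)
(((1/(1 - 3) + j(-2)) + (-1 + 0))² + (-3 + 8))*(6*(-2)) = (((1/(1 - 3) + (5 - 2)) + (-1 + 0))² + (-3 + 8))*(6*(-2)) = (((1/(-2) + 3) - 1)² + 5)*(-12) = (((-½ + 3) - 1)² + 5)*(-12) = ((5/2 - 1)² + 5)*(-12) = ((3/2)² + 5)*(-12) = (9/4 + 5)*(-12) = (29/4)*(-12) = -87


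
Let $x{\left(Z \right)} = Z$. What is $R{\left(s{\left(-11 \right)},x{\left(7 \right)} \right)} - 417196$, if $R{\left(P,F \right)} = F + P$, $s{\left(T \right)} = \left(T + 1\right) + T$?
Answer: $-417210$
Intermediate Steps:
$s{\left(T \right)} = 1 + 2 T$ ($s{\left(T \right)} = \left(1 + T\right) + T = 1 + 2 T$)
$R{\left(s{\left(-11 \right)},x{\left(7 \right)} \right)} - 417196 = \left(7 + \left(1 + 2 \left(-11\right)\right)\right) - 417196 = \left(7 + \left(1 - 22\right)\right) - 417196 = \left(7 - 21\right) - 417196 = -14 - 417196 = -417210$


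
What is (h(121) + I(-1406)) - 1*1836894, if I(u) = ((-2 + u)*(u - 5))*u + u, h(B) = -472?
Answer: -2795122100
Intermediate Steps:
I(u) = u + u*(-5 + u)*(-2 + u) (I(u) = ((-2 + u)*(-5 + u))*u + u = ((-5 + u)*(-2 + u))*u + u = u*(-5 + u)*(-2 + u) + u = u + u*(-5 + u)*(-2 + u))
(h(121) + I(-1406)) - 1*1836894 = (-472 - 1406*(11 + (-1406)² - 7*(-1406))) - 1*1836894 = (-472 - 1406*(11 + 1976836 + 9842)) - 1836894 = (-472 - 1406*1986689) - 1836894 = (-472 - 2793284734) - 1836894 = -2793285206 - 1836894 = -2795122100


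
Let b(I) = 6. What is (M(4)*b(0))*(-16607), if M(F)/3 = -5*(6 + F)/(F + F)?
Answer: 3736575/2 ≈ 1.8683e+6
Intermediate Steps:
M(F) = -15*(6 + F)/(2*F) (M(F) = 3*(-5*(6 + F)/(F + F)) = 3*(-5*(6 + F)/(2*F)) = -15*(6 + F)/(2*F))
(M(4)*b(0))*(-16607) = ((-15/2 - 45/4)*6)*(-16607) = -75/4*6*(-16607) = -225/2*(-16607) = 3736575/2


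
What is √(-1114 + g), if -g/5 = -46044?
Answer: √229106 ≈ 478.65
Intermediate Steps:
g = 230220 (g = -5*(-46044) = 230220)
√(-1114 + g) = √(-1114 + 230220) = √229106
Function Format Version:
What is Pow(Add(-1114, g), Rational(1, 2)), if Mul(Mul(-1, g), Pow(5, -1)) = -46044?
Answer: Pow(229106, Rational(1, 2)) ≈ 478.65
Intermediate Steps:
g = 230220 (g = Mul(-5, -46044) = 230220)
Pow(Add(-1114, g), Rational(1, 2)) = Pow(Add(-1114, 230220), Rational(1, 2)) = Pow(229106, Rational(1, 2))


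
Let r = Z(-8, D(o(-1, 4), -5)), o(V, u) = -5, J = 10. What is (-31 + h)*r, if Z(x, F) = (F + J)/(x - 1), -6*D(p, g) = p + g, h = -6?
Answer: 1295/27 ≈ 47.963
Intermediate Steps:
D(p, g) = -g/6 - p/6 (D(p, g) = -(p + g)/6 = -(g + p)/6 = -g/6 - p/6)
Z(x, F) = (10 + F)/(-1 + x) (Z(x, F) = (F + 10)/(x - 1) = (10 + F)/(-1 + x))
r = -35/27 (r = (10 + (-1/6*(-5) - 1/6*(-5)))/(-1 - 8) = (10 + (5/6 + 5/6))/(-9) = -(10 + 5/3)/9 = -1/9*35/3 = -35/27 ≈ -1.2963)
(-31 + h)*r = (-31 - 6)*(-35/27) = -37*(-35/27) = 1295/27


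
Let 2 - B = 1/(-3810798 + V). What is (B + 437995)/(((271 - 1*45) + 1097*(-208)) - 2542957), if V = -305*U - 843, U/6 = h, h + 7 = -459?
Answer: -1295972241418/8198728656927 ≈ -0.15807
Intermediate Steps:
h = -466 (h = -7 - 459 = -466)
U = -2796 (U = 6*(-466) = -2796)
V = 851937 (V = -305*(-2796) - 843 = 852780 - 843 = 851937)
B = 5917723/2958861 (B = 2 - 1/(-3810798 + 851937) = 2 - 1/(-2958861) = 2 - 1*(-1/2958861) = 2 + 1/2958861 = 5917723/2958861 ≈ 2.0000)
(B + 437995)/(((271 - 1*45) + 1097*(-208)) - 2542957) = (5917723/2958861 + 437995)/(((271 - 1*45) + 1097*(-208)) - 2542957) = 1295972241418/(2958861*(((271 - 45) - 228176) - 2542957)) = 1295972241418/(2958861*((226 - 228176) - 2542957)) = 1295972241418/(2958861*(-227950 - 2542957)) = (1295972241418/2958861)/(-2770907) = (1295972241418/2958861)*(-1/2770907) = -1295972241418/8198728656927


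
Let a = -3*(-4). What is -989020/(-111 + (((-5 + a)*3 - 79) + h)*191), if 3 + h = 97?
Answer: -197804/1353 ≈ -146.20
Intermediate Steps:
h = 94 (h = -3 + 97 = 94)
a = 12
-989020/(-111 + (((-5 + a)*3 - 79) + h)*191) = -989020/(-111 + (((-5 + 12)*3 - 79) + 94)*191) = -989020/(-111 + ((7*3 - 79) + 94)*191) = -989020/(-111 + ((21 - 79) + 94)*191) = -989020/(-111 + (-58 + 94)*191) = -989020/(-111 + 36*191) = -989020/(-111 + 6876) = -989020/6765 = -989020*1/6765 = -197804/1353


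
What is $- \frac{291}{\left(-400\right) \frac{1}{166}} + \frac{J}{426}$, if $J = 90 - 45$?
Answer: $\frac{1716363}{14200} \approx 120.87$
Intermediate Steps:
$J = 45$
$- \frac{291}{\left(-400\right) \frac{1}{166}} + \frac{J}{426} = - \frac{291}{\left(-400\right) \frac{1}{166}} + \frac{45}{426} = - \frac{291}{\left(-400\right) \frac{1}{166}} + 45 \cdot \frac{1}{426} = - \frac{291}{- \frac{200}{83}} + \frac{15}{142} = \left(-291\right) \left(- \frac{83}{200}\right) + \frac{15}{142} = \frac{24153}{200} + \frac{15}{142} = \frac{1716363}{14200}$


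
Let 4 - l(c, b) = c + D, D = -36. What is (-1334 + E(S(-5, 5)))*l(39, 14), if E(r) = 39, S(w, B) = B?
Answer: -1295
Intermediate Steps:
l(c, b) = 40 - c (l(c, b) = 4 - (c - 36) = 4 - (-36 + c) = 4 + (36 - c) = 40 - c)
(-1334 + E(S(-5, 5)))*l(39, 14) = (-1334 + 39)*(40 - 1*39) = -1295*(40 - 39) = -1295*1 = -1295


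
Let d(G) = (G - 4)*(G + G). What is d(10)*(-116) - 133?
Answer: -14053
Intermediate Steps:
d(G) = 2*G*(-4 + G) (d(G) = (-4 + G)*(2*G) = 2*G*(-4 + G))
d(10)*(-116) - 133 = (2*10*(-4 + 10))*(-116) - 133 = (2*10*6)*(-116) - 133 = 120*(-116) - 133 = -13920 - 133 = -14053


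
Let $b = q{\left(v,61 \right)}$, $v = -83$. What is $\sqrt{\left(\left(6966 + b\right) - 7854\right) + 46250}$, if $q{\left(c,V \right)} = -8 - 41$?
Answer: $\sqrt{45313} \approx 212.87$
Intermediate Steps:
$q{\left(c,V \right)} = -49$ ($q{\left(c,V \right)} = -8 - 41 = -49$)
$b = -49$
$\sqrt{\left(\left(6966 + b\right) - 7854\right) + 46250} = \sqrt{\left(\left(6966 - 49\right) - 7854\right) + 46250} = \sqrt{\left(6917 - 7854\right) + 46250} = \sqrt{-937 + 46250} = \sqrt{45313}$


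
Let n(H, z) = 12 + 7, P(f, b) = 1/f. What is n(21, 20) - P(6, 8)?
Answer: 113/6 ≈ 18.833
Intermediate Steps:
P(f, b) = 1/f
n(H, z) = 19
n(21, 20) - P(6, 8) = 19 - 1/6 = 19 - 1*⅙ = 19 - ⅙ = 113/6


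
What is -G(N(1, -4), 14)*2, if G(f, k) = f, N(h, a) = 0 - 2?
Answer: 4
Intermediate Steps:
N(h, a) = -2
-G(N(1, -4), 14)*2 = -1*(-2)*2 = 2*2 = 4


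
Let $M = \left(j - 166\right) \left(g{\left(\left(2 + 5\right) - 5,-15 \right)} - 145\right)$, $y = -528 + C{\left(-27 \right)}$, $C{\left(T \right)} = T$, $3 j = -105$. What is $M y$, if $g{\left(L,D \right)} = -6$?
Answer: $-16844805$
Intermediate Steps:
$j = -35$ ($j = \frac{1}{3} \left(-105\right) = -35$)
$y = -555$ ($y = -528 - 27 = -555$)
$M = 30351$ ($M = \left(-35 - 166\right) \left(-6 - 145\right) = \left(-201\right) \left(-151\right) = 30351$)
$M y = 30351 \left(-555\right) = -16844805$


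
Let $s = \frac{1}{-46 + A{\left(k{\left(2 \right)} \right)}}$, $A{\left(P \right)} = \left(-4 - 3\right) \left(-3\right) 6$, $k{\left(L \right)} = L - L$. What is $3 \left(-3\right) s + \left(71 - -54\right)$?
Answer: $\frac{9991}{80} \approx 124.89$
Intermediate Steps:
$k{\left(L \right)} = 0$
$A{\left(P \right)} = 126$ ($A{\left(P \right)} = \left(-7\right) \left(-3\right) 6 = 21 \cdot 6 = 126$)
$s = \frac{1}{80}$ ($s = \frac{1}{-46 + 126} = \frac{1}{80} \approx 0.0125$)
$3 \left(-3\right) s + \left(71 - -54\right) = 3 \left(-3\right) \frac{1}{80} + \left(71 - -54\right) = \left(-9\right) \frac{1}{80} + \left(71 + 54\right) = - \frac{9}{80} + 125 = \frac{9991}{80}$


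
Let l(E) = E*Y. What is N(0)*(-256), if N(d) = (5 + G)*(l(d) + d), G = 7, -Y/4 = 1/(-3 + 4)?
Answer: 0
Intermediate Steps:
Y = -4 (Y = -4/(-3 + 4) = -4/1 = -4*1 = -4)
l(E) = -4*E (l(E) = E*(-4) = -4*E)
N(d) = -36*d (N(d) = (5 + 7)*(-4*d + d) = 12*(-3*d) = -36*d)
N(0)*(-256) = -36*0*(-256) = 0*(-256) = 0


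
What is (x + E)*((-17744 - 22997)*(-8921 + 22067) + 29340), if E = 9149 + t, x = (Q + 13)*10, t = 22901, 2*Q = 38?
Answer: -17335813255020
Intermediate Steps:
Q = 19 (Q = (½)*38 = 19)
x = 320 (x = (19 + 13)*10 = 32*10 = 320)
E = 32050 (E = 9149 + 22901 = 32050)
(x + E)*((-17744 - 22997)*(-8921 + 22067) + 29340) = (320 + 32050)*((-17744 - 22997)*(-8921 + 22067) + 29340) = 32370*(-40741*13146 + 29340) = 32370*(-535581186 + 29340) = 32370*(-535551846) = -17335813255020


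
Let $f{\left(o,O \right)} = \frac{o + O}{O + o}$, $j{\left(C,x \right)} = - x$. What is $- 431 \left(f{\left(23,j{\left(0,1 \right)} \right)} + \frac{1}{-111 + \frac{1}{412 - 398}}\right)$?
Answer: $- \frac{663309}{1553} \approx -427.11$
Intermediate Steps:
$f{\left(o,O \right)} = 1$ ($f{\left(o,O \right)} = \frac{O + o}{O + o} = 1$)
$- 431 \left(f{\left(23,j{\left(0,1 \right)} \right)} + \frac{1}{-111 + \frac{1}{412 - 398}}\right) = - 431 \left(1 + \frac{1}{-111 + \frac{1}{412 - 398}}\right) = - 431 \left(1 + \frac{1}{-111 + \frac{1}{14}}\right) = - 431 \left(1 + \frac{1}{- \frac{1553}{14}}\right) = - 431 \left(1 - \frac{14}{1553}\right) = \left(-431\right) \frac{1539}{1553} = - \frac{663309}{1553}$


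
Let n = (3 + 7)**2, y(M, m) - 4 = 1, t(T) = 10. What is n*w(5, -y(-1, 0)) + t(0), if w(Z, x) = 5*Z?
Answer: 2510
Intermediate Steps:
y(M, m) = 5 (y(M, m) = 4 + 1 = 5)
n = 100 (n = 10**2 = 100)
n*w(5, -y(-1, 0)) + t(0) = 100*(5*5) + 10 = 100*25 + 10 = 2500 + 10 = 2510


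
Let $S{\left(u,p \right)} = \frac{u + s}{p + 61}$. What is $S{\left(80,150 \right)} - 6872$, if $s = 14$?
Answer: $- \frac{1449898}{211} \approx -6871.6$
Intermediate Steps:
$S{\left(u,p \right)} = \frac{14 + u}{61 + p}$ ($S{\left(u,p \right)} = \frac{u + 14}{p + 61} = \frac{14 + u}{61 + p}$)
$S{\left(80,150 \right)} - 6872 = \frac{14 + 80}{61 + 150} - 6872 = \frac{1}{211} \cdot 94 + \left(-16103 + 9231\right) = \frac{1}{211} \cdot 94 - 6872 = \frac{94}{211} - 6872 = - \frac{1449898}{211}$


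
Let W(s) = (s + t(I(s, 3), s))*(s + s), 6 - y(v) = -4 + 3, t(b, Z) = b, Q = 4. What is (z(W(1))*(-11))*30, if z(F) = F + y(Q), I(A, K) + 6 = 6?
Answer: -2970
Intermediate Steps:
I(A, K) = 0 (I(A, K) = -6 + 6 = 0)
y(v) = 7 (y(v) = 6 - (-4 + 3) = 6 - 1*(-1) = 6 + 1 = 7)
W(s) = 2*s² (W(s) = (s + 0)*(s + s) = s*(2*s) = 2*s²)
z(F) = 7 + F (z(F) = F + 7 = 7 + F)
(z(W(1))*(-11))*30 = ((7 + 2*1²)*(-11))*30 = ((7 + 2*1)*(-11))*30 = ((7 + 2)*(-11))*30 = (9*(-11))*30 = -99*30 = -2970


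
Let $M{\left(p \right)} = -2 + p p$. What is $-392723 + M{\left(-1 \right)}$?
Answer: $-392724$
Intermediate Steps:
$M{\left(p \right)} = -2 + p^{2}$
$-392723 + M{\left(-1 \right)} = -392723 - \left(2 - \left(-1\right)^{2}\right) = -392723 + \left(-2 + 1\right) = -392723 - 1 = -392724$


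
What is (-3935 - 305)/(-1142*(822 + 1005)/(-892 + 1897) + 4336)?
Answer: -710200/378541 ≈ -1.8762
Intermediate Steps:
(-3935 - 305)/(-1142*(822 + 1005)/(-892 + 1897) + 4336) = -4240/(-1142/(1005/1827) + 4336) = -4240/(-1142/(1005*(1/1827)) + 4336) = -4240/(-1142/335/609 + 4336) = -4240/(-1142*609/335 + 4336) = -4240/(-695478/335 + 4336) = -4240/757082/335 = -4240*335/757082 = -710200/378541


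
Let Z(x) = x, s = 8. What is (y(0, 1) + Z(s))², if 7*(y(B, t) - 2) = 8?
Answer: 6084/49 ≈ 124.16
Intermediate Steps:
y(B, t) = 22/7 (y(B, t) = 2 + (⅐)*8 = 2 + 8/7 = 22/7)
(y(0, 1) + Z(s))² = (22/7 + 8)² = (78/7)² = 6084/49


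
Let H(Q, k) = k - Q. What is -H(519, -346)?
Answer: 865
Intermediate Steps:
-H(519, -346) = -(-346 - 1*519) = -(-346 - 519) = -1*(-865) = 865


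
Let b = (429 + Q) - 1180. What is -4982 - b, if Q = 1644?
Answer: -5875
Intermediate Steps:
b = 893 (b = (429 + 1644) - 1180 = 2073 - 1180 = 893)
-4982 - b = -4982 - 1*893 = -4982 - 893 = -5875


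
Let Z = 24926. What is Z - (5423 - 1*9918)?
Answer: 29421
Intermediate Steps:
Z - (5423 - 1*9918) = 24926 - (5423 - 1*9918) = 24926 - (5423 - 9918) = 24926 - 1*(-4495) = 24926 + 4495 = 29421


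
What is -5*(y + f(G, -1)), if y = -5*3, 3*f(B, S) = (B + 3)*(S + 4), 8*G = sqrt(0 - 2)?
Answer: 60 - 5*I*sqrt(2)/8 ≈ 60.0 - 0.88388*I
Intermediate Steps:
G = I*sqrt(2)/8 (G = sqrt(0 - 2)/8 = sqrt(-2)/8 = (I*sqrt(2))/8 = I*sqrt(2)/8 ≈ 0.17678*I)
f(B, S) = (3 + B)*(4 + S)/3 (f(B, S) = ((B + 3)*(S + 4))/3 = ((3 + B)*(4 + S))/3 = (3 + B)*(4 + S)/3)
y = -15
-5*(y + f(G, -1)) = -5*(-15 + (4 - 1 + 4*(I*sqrt(2)/8)/3 + (1/3)*(I*sqrt(2)/8)*(-1))) = -5*(-15 + (4 - 1 + I*sqrt(2)/6 - I*sqrt(2)/24)) = -5*(-15 + (3 + I*sqrt(2)/8)) = -5*(-12 + I*sqrt(2)/8) = 60 - 5*I*sqrt(2)/8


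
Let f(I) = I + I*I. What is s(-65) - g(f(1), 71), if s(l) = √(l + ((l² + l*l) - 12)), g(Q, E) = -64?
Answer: 64 + √8373 ≈ 155.50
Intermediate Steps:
f(I) = I + I²
s(l) = √(-12 + l + 2*l²) (s(l) = √(l + ((l² + l²) - 12)) = √(l + (2*l² - 12)) = √(l + (-12 + 2*l²)) = √(-12 + l + 2*l²))
s(-65) - g(f(1), 71) = √(-12 - 65 + 2*(-65)²) - 1*(-64) = √(-12 - 65 + 2*4225) + 64 = √(-12 - 65 + 8450) + 64 = √8373 + 64 = 64 + √8373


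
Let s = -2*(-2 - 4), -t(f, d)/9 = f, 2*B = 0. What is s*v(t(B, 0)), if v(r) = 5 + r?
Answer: 60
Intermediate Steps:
B = 0 (B = (1/2)*0 = 0)
t(f, d) = -9*f
s = 12 (s = -2*(-6) = 12)
s*v(t(B, 0)) = 12*(5 - 9*0) = 12*(5 + 0) = 12*5 = 60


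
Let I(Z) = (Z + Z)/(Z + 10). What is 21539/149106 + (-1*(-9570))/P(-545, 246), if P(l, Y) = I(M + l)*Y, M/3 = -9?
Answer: 3060622559/158946996 ≈ 19.256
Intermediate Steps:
M = -27 (M = 3*(-9) = -27)
I(Z) = 2*Z/(10 + Z) (I(Z) = (2*Z)/(10 + Z) = 2*Z/(10 + Z))
P(l, Y) = 2*Y*(-27 + l)/(-17 + l) (P(l, Y) = (2*(-27 + l)/(10 + (-27 + l)))*Y = (2*(-27 + l)/(-17 + l))*Y = 2*Y*(-27 + l)/(-17 + l))
21539/149106 + (-1*(-9570))/P(-545, 246) = 21539/149106 + (-1*(-9570))/((2*246*(-27 - 545)/(-17 - 545))) = 21539*(1/149106) + 9570/((2*246*(-572)/(-562))) = 21539/149106 + 9570/((2*246*(-1/562)*(-572))) = 21539/149106 + 9570/(140712/281) = 21539/149106 + 9570*(281/140712) = 21539/149106 + 40745/2132 = 3060622559/158946996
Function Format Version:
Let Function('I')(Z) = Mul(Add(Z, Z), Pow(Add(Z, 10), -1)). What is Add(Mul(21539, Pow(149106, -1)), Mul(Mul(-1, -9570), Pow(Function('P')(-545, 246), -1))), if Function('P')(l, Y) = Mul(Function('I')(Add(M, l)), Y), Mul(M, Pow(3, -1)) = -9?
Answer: Rational(3060622559, 158946996) ≈ 19.256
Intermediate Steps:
M = -27 (M = Mul(3, -9) = -27)
Function('I')(Z) = Mul(2, Z, Pow(Add(10, Z), -1)) (Function('I')(Z) = Mul(Mul(2, Z), Pow(Add(10, Z), -1)) = Mul(2, Z, Pow(Add(10, Z), -1)))
Function('P')(l, Y) = Mul(2, Y, Pow(Add(-17, l), -1), Add(-27, l)) (Function('P')(l, Y) = Mul(Mul(2, Add(-27, l), Pow(Add(10, Add(-27, l)), -1)), Y) = Mul(Mul(2, Add(-27, l), Pow(Add(-17, l), -1)), Y) = Mul(Mul(2, Pow(Add(-17, l), -1), Add(-27, l)), Y) = Mul(2, Y, Pow(Add(-17, l), -1), Add(-27, l)))
Add(Mul(21539, Pow(149106, -1)), Mul(Mul(-1, -9570), Pow(Function('P')(-545, 246), -1))) = Add(Mul(21539, Pow(149106, -1)), Mul(Mul(-1, -9570), Pow(Mul(2, 246, Pow(Add(-17, -545), -1), Add(-27, -545)), -1))) = Add(Mul(21539, Rational(1, 149106)), Mul(9570, Pow(Mul(2, 246, Pow(-562, -1), -572), -1))) = Add(Rational(21539, 149106), Mul(9570, Pow(Mul(2, 246, Rational(-1, 562), -572), -1))) = Add(Rational(21539, 149106), Mul(9570, Pow(Rational(140712, 281), -1))) = Add(Rational(21539, 149106), Mul(9570, Rational(281, 140712))) = Add(Rational(21539, 149106), Rational(40745, 2132)) = Rational(3060622559, 158946996)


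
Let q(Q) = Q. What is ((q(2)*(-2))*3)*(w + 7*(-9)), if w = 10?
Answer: 636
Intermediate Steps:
((q(2)*(-2))*3)*(w + 7*(-9)) = ((2*(-2))*3)*(10 + 7*(-9)) = (-4*3)*(10 - 63) = -12*(-53) = 636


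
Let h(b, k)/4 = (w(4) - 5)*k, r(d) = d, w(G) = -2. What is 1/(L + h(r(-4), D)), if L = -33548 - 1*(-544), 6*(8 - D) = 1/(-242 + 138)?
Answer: -156/5183575 ≈ -3.0095e-5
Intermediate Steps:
D = 4993/624 (D = 8 - 1/(6*(-242 + 138)) = 8 - ⅙/(-104) = 8 - ⅙*(-1/104) = 8 + 1/624 = 4993/624 ≈ 8.0016)
h(b, k) = -28*k (h(b, k) = 4*((-2 - 5)*k) = 4*(-7*k) = -28*k)
L = -33004 (L = -33548 + 544 = -33004)
1/(L + h(r(-4), D)) = 1/(-33004 - 28*4993/624) = 1/(-33004 - 34951/156) = 1/(-5183575/156) = -156/5183575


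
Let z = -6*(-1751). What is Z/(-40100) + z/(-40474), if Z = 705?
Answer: -44982477/162300740 ≈ -0.27715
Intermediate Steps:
z = 10506
Z/(-40100) + z/(-40474) = 705/(-40100) + 10506/(-40474) = 705*(-1/40100) + 10506*(-1/40474) = -141/8020 - 5253/20237 = -44982477/162300740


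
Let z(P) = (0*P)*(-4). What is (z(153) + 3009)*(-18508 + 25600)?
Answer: 21339828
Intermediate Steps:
z(P) = 0 (z(P) = 0*(-4) = 0)
(z(153) + 3009)*(-18508 + 25600) = (0 + 3009)*(-18508 + 25600) = 3009*7092 = 21339828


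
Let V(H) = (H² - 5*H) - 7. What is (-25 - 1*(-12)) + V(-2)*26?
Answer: 169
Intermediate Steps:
V(H) = -7 + H² - 5*H
(-25 - 1*(-12)) + V(-2)*26 = (-25 - 1*(-12)) + (-7 + (-2)² - 5*(-2))*26 = (-25 + 12) + (-7 + 4 + 10)*26 = -13 + 7*26 = -13 + 182 = 169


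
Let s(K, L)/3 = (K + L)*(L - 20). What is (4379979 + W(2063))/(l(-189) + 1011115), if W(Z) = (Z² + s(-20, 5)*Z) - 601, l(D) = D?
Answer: 5013936/505463 ≈ 9.9195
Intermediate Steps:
s(K, L) = 3*(-20 + L)*(K + L) (s(K, L) = 3*((K + L)*(L - 20)) = 3*((K + L)*(-20 + L)) = 3*((-20 + L)*(K + L)) = 3*(-20 + L)*(K + L))
W(Z) = -601 + Z² + 675*Z (W(Z) = (Z² + (-60*(-20) - 60*5 + 3*5² + 3*(-20)*5)*Z) - 601 = (Z² + (1200 - 300 + 3*25 - 300)*Z) - 601 = (Z² + (1200 - 300 + 75 - 300)*Z) - 601 = (Z² + 675*Z) - 601 = -601 + Z² + 675*Z)
(4379979 + W(2063))/(l(-189) + 1011115) = (4379979 + (-601 + 2063² + 675*2063))/(-189 + 1011115) = (4379979 + (-601 + 4255969 + 1392525))/1010926 = (4379979 + 5647893)*(1/1010926) = 10027872*(1/1010926) = 5013936/505463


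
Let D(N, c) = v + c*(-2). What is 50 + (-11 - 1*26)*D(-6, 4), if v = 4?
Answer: 198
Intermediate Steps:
D(N, c) = 4 - 2*c (D(N, c) = 4 + c*(-2) = 4 - 2*c)
50 + (-11 - 1*26)*D(-6, 4) = 50 + (-11 - 1*26)*(4 - 2*4) = 50 + (-11 - 26)*(4 - 8) = 50 - 37*(-4) = 50 + 148 = 198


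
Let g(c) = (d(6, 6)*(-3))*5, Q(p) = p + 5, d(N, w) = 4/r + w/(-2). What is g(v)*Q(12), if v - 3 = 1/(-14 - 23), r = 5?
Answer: 561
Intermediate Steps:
d(N, w) = ⅘ - w/2 (d(N, w) = 4/5 + w/(-2) = 4*(⅕) + w*(-½) = ⅘ - w/2)
v = 110/37 (v = 3 + 1/(-14 - 23) = 3 + 1/(-37) = 3 - 1/37 = 110/37 ≈ 2.9730)
Q(p) = 5 + p
g(c) = 33 (g(c) = ((⅘ - ½*6)*(-3))*5 = ((⅘ - 3)*(-3))*5 = -11/5*(-3)*5 = (33/5)*5 = 33)
g(v)*Q(12) = 33*(5 + 12) = 33*17 = 561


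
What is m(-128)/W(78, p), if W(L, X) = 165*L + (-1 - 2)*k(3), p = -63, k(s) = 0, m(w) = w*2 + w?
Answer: -64/2145 ≈ -0.029837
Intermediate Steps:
m(w) = 3*w (m(w) = 2*w + w = 3*w)
W(L, X) = 165*L (W(L, X) = 165*L + (-1 - 2)*0 = 165*L - 3*0 = 165*L + 0 = 165*L)
m(-128)/W(78, p) = (3*(-128))/((165*78)) = -384/12870 = -384*1/12870 = -64/2145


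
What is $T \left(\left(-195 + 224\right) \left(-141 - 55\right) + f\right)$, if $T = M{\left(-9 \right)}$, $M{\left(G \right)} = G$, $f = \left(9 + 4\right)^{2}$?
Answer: $49635$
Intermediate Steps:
$f = 169$ ($f = 13^{2} = 169$)
$T = -9$
$T \left(\left(-195 + 224\right) \left(-141 - 55\right) + f\right) = - 9 \left(\left(-195 + 224\right) \left(-141 - 55\right) + 169\right) = - 9 \left(29 \left(-196\right) + 169\right) = - 9 \left(-5684 + 169\right) = \left(-9\right) \left(-5515\right) = 49635$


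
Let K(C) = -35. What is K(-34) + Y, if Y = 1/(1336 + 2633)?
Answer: -138914/3969 ≈ -35.000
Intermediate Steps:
Y = 1/3969 ≈ 0.00025195
K(-34) + Y = -35 + 1/3969 = -138914/3969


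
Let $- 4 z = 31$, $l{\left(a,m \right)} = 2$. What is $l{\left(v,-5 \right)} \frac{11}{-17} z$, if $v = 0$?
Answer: $\frac{341}{34} \approx 10.029$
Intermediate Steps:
$z = - \frac{31}{4}$ ($z = \left(- \frac{1}{4}\right) 31 = - \frac{31}{4} \approx -7.75$)
$l{\left(v,-5 \right)} \frac{11}{-17} z = 2 \frac{11}{-17} \left(- \frac{31}{4}\right) = 2 \cdot 11 \left(- \frac{1}{17}\right) \left(- \frac{31}{4}\right) = 2 \left(- \frac{11}{17}\right) \left(- \frac{31}{4}\right) = \left(- \frac{22}{17}\right) \left(- \frac{31}{4}\right) = \frac{341}{34}$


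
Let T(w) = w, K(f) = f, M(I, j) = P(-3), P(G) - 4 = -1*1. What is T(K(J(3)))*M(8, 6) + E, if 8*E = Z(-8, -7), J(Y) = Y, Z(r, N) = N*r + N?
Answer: 121/8 ≈ 15.125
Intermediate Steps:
P(G) = 3 (P(G) = 4 - 1*1 = 4 - 1 = 3)
M(I, j) = 3
Z(r, N) = N + N*r
E = 49/8 (E = (-7*(1 - 8))/8 = (-7*(-7))/8 = (⅛)*49 = 49/8 ≈ 6.1250)
T(K(J(3)))*M(8, 6) + E = 3*3 + 49/8 = 9 + 49/8 = 121/8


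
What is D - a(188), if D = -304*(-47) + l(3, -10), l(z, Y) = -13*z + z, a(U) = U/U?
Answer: 14251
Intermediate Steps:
a(U) = 1
l(z, Y) = -12*z
D = 14252 (D = -304*(-47) - 12*3 = 14288 - 36 = 14252)
D - a(188) = 14252 - 1*1 = 14252 - 1 = 14251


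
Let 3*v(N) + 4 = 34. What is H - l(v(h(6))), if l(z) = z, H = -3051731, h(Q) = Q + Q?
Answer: -3051741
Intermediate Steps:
h(Q) = 2*Q
v(N) = 10 (v(N) = -4/3 + (⅓)*34 = -4/3 + 34/3 = 10)
H - l(v(h(6))) = -3051731 - 1*10 = -3051731 - 10 = -3051741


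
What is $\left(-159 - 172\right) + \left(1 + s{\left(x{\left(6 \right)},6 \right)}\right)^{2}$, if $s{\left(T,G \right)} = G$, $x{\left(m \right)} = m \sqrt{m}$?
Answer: $-282$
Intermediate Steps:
$x{\left(m \right)} = m^{\frac{3}{2}}$
$\left(-159 - 172\right) + \left(1 + s{\left(x{\left(6 \right)},6 \right)}\right)^{2} = \left(-159 - 172\right) + \left(1 + 6\right)^{2} = -331 + 7^{2} = -331 + 49 = -282$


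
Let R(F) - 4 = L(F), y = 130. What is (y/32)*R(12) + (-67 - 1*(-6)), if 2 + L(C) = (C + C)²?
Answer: 18297/8 ≈ 2287.1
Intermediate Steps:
L(C) = -2 + 4*C² (L(C) = -2 + (C + C)² = -2 + (2*C)² = -2 + 4*C²)
R(F) = 2 + 4*F² (R(F) = 4 + (-2 + 4*F²) = 2 + 4*F²)
(y/32)*R(12) + (-67 - 1*(-6)) = (130/32)*(2 + 4*12²) + (-67 - 1*(-6)) = (130*(1/32))*(2 + 4*144) + (-67 + 6) = 65*(2 + 576)/16 - 61 = (65/16)*578 - 61 = 18785/8 - 61 = 18297/8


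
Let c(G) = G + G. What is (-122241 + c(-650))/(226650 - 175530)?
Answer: -123541/51120 ≈ -2.4167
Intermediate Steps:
c(G) = 2*G
(-122241 + c(-650))/(226650 - 175530) = (-122241 + 2*(-650))/(226650 - 175530) = (-122241 - 1300)/51120 = -123541*1/51120 = -123541/51120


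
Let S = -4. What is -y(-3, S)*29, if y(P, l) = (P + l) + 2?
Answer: 145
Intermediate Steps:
y(P, l) = 2 + P + l
-y(-3, S)*29 = -(2 - 3 - 4)*29 = -1*(-5)*29 = 5*29 = 145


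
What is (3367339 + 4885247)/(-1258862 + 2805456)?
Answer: 4126293/773297 ≈ 5.3360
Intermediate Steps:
(3367339 + 4885247)/(-1258862 + 2805456) = 8252586/1546594 = 8252586*(1/1546594) = 4126293/773297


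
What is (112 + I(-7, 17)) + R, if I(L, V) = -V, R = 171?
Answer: 266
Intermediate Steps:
(112 + I(-7, 17)) + R = (112 - 1*17) + 171 = (112 - 17) + 171 = 95 + 171 = 266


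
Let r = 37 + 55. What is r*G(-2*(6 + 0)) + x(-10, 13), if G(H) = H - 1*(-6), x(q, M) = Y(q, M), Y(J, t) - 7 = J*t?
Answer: -675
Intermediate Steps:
r = 92
Y(J, t) = 7 + J*t
x(q, M) = 7 + M*q (x(q, M) = 7 + q*M = 7 + M*q)
G(H) = 6 + H (G(H) = H + 6 = 6 + H)
r*G(-2*(6 + 0)) + x(-10, 13) = 92*(6 - 2*(6 + 0)) + (7 + 13*(-10)) = 92*(6 - 2*6) + (7 - 130) = 92*(6 - 12) - 123 = 92*(-6) - 123 = -552 - 123 = -675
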